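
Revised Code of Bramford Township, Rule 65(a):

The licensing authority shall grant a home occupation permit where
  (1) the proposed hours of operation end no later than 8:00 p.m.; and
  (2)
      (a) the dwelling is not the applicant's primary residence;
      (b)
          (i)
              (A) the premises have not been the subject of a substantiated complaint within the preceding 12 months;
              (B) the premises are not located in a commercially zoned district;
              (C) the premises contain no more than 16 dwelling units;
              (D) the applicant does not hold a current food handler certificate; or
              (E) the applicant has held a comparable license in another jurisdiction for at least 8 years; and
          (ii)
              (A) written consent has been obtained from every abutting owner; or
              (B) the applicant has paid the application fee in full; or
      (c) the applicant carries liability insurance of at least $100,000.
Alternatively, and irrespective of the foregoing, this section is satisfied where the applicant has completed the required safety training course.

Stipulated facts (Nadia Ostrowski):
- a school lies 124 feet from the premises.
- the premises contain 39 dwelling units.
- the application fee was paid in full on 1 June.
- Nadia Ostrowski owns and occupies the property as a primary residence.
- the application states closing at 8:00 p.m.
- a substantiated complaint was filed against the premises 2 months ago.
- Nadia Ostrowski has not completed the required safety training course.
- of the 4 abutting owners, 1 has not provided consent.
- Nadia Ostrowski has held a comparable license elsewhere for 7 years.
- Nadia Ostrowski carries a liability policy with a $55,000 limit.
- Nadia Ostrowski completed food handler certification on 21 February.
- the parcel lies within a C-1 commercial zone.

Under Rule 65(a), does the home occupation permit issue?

(1) closes by 8 p.m. — holds.
(a) not (primary residence) — not satisfied.
(A) no complaint in 12 mo. — not satisfied.
(B) not (commercially zoned) — not satisfied.
(C) ≤ 16 units — not met.
(D) not (food handler cert.) — not satisfied.
(E) prior license ≥ 8 yr — fails.
(i) = F OR F OR F OR F OR F = false.
(A) all abutters consent — fails.
(B) fee paid — satisfied.
So (ii) is satisfied (F OR T).
(b): F AND T → false.
(c) insurance ≥ $100,000 — not met.
So (2) is not satisfied (F OR F OR F).
Overall = T AND F = false.
Exception (safety training) — not satisfied.
Result: main false OR exception false → false.

No — denied.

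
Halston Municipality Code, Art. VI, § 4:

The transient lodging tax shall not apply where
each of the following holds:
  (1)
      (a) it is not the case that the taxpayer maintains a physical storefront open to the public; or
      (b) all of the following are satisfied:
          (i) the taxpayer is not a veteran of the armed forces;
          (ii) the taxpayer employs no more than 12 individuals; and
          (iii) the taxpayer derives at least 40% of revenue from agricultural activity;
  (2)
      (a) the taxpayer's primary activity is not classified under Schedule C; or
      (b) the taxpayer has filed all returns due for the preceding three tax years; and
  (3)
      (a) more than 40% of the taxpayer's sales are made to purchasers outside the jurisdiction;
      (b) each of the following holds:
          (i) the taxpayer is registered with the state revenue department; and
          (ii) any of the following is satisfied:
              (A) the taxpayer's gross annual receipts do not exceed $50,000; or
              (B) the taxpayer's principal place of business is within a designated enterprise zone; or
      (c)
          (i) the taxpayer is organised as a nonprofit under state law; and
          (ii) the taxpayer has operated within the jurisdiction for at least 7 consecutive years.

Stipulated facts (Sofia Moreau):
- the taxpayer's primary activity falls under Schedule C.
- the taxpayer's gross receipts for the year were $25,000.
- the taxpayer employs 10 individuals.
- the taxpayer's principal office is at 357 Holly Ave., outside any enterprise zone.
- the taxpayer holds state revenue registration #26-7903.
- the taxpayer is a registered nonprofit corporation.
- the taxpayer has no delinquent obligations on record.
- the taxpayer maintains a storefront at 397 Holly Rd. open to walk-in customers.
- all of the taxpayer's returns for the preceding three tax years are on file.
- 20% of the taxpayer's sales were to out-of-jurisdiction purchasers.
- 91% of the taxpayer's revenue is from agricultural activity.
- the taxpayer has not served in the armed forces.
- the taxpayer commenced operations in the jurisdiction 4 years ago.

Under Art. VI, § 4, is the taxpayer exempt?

(a) not (has storefront) — not met.
(i) not (veteran) — met.
(ii) ≤ 12 employees — satisfied.
(iii) ≥40% agricultural — satisfied.
(b) = T AND T AND T = true.
(1): F OR T → true.
(a) not (Schedule C activity) — not satisfied.
(b) returns current — holds.
(2) = F OR T = true.
(a) >40% out-of-jur. sales — fails.
(i) state-registered — met.
(A) receipts ≤ $50,000 — met.
(B) in enterprise zone — not satisfied.
(ii) = T OR F = true.
(b): T AND T → true.
(i) nonprofit — met.
(ii) ≥ 7 yrs in jurisdiction — fails.
So (c) is not satisfied (T AND F).
(3): F OR T OR F → true.
Overall: T AND T AND T → true.

Yes — exempt.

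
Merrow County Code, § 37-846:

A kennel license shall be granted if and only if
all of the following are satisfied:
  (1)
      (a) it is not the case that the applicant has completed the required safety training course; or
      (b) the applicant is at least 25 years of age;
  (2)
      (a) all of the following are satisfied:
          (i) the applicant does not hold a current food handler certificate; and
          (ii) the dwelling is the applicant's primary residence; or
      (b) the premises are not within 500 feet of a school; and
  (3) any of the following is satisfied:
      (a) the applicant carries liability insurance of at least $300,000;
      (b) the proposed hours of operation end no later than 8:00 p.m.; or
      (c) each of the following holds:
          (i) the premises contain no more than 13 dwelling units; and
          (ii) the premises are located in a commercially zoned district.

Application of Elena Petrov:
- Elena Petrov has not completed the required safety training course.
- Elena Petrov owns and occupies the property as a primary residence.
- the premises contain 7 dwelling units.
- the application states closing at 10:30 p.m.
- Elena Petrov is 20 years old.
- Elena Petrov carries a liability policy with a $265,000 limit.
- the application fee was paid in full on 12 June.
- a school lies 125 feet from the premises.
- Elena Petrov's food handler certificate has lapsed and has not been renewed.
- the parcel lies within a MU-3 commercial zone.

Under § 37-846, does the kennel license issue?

(a) not (safety training) — holds.
(b) age ≥ 25 — fails.
(1) = T OR F = true.
(i) not (food handler cert.) — met.
(ii) primary residence — satisfied.
(a) = T AND T = true.
(b) ≥500 ft from school — not satisfied.
(2) = T OR F = true.
(a) insurance ≥ $300,000 — fails.
(b) closes by 8 p.m. — fails.
(i) ≤ 13 units — met.
(ii) commercially zoned — met.
(c): T AND T → true.
So (3) is satisfied (F OR F OR T).
So Overall is satisfied (T AND T AND T).

Yes — granted.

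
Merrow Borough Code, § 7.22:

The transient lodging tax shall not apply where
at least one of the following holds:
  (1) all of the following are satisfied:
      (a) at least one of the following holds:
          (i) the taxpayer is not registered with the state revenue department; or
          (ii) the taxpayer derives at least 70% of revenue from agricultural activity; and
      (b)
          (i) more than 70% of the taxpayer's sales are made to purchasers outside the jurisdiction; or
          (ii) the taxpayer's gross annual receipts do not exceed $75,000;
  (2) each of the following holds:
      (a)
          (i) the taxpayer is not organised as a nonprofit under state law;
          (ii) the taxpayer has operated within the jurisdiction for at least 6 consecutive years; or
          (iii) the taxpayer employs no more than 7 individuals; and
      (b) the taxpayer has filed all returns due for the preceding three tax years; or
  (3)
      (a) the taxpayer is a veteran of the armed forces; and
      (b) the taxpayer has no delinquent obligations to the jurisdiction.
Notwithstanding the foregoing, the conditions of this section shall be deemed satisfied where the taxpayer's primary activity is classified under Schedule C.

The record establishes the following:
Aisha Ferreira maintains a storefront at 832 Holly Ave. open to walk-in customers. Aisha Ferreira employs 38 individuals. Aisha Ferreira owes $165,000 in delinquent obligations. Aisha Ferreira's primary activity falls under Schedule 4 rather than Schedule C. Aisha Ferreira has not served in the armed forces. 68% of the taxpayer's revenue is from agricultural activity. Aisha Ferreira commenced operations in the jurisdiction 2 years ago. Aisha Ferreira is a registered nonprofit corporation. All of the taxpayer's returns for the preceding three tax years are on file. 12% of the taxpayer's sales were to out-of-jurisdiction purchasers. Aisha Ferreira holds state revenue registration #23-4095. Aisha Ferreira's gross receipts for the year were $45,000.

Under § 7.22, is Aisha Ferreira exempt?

(i) not (state-registered) — fails.
(ii) ≥70% agricultural — not met.
(a): F OR F → false.
(i) >70% out-of-jur. sales — not met.
(ii) receipts ≤ $75,000 — met.
So (b) is satisfied (F OR T).
(1) = F AND T = false.
(i) not (nonprofit) — not met.
(ii) ≥ 6 yrs in jurisdiction — not met.
(iii) ≤ 7 employees — not satisfied.
(a) = F OR F OR F = false.
(b) returns current — met.
(2) = F AND T = false.
(a) veteran — fails.
(b) no delinquency — not met.
(3) = F AND F = false.
Overall: F OR F OR F → false.
Exception (Schedule C activity) — not satisfied.
Result: main false OR exception false → false.

No — not exempt.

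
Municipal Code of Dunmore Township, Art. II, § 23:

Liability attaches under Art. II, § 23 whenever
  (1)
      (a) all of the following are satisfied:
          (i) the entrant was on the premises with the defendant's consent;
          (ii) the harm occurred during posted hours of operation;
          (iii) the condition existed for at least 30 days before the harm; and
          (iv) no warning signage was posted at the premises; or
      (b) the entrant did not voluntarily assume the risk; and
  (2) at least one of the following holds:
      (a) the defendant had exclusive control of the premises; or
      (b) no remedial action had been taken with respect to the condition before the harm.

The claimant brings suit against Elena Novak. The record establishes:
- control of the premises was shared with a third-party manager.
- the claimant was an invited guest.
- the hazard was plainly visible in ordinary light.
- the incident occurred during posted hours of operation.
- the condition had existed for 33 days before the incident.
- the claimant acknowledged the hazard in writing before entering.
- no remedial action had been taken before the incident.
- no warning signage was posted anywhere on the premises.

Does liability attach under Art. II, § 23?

(i) consent to enter — satisfied.
(ii) during posted hours — met.
(iii) condition ≥30 days old — met.
(iv) no signage posted — satisfied.
(a) = T AND T AND T AND T = true.
(b) no assumed risk — not met.
(1) = T OR F = true.
(a) exclusive control — not met.
(b) no remedial action — met.
So (2) is satisfied (F OR T).
Overall: T AND T → true.

Yes — liable.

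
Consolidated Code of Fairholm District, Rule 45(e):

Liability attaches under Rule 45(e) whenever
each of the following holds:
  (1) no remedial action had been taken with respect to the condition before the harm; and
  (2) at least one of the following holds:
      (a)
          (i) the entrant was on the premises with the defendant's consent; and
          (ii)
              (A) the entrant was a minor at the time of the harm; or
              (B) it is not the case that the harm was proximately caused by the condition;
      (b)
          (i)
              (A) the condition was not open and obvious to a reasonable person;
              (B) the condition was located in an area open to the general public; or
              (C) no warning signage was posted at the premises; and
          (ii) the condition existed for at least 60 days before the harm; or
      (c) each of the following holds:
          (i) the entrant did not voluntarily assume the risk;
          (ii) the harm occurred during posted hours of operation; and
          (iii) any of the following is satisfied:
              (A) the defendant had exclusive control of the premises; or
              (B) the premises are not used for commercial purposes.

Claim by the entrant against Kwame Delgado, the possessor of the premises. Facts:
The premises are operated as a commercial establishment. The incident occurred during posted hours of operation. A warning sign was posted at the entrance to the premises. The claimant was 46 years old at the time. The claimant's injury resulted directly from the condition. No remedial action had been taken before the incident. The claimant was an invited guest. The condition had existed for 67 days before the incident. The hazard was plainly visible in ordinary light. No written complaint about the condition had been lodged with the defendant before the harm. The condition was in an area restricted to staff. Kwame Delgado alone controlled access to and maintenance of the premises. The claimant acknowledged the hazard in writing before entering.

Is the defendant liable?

(1) no remedial action — holds.
(i) consent to enter — holds.
(A) entrant a minor — not met.
(B) not (proximate cause) — not satisfied.
(ii): F OR F → false.
So (a) is not satisfied (T AND F).
(A) not open/obvious — not met.
(B) public area — not satisfied.
(C) no signage posted — not satisfied.
(i) = F OR F OR F = false.
(ii) condition ≥60 days old — met.
(b): F AND T → false.
(i) no assumed risk — not met.
(ii) during posted hours — met.
(A) exclusive control — satisfied.
(B) not (commercial use) — fails.
(iii) = T OR F = true.
(c) = F AND T AND T = false.
(2) = F OR F OR F = false.
So Overall is not satisfied (T AND F).

No — not liable.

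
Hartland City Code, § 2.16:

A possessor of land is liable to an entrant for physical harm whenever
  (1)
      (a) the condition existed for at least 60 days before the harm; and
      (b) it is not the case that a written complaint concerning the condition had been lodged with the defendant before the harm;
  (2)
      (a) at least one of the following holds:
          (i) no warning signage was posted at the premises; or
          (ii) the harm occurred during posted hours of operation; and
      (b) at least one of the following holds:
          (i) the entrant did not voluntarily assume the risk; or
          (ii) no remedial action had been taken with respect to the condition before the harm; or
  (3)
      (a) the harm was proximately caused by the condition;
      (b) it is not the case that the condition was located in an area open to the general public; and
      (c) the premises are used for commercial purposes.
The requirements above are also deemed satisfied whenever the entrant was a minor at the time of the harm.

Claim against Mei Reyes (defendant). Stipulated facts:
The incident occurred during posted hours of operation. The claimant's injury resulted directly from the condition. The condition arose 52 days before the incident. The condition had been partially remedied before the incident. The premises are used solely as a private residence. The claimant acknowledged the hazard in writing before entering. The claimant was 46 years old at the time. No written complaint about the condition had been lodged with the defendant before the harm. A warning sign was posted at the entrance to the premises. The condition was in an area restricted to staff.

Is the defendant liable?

(a) condition ≥60 days old — not satisfied.
(b) not (complaint lodged) — satisfied.
(1) = F AND T = false.
(i) no signage posted — not satisfied.
(ii) during posted hours — met.
(a): F OR T → true.
(i) no assumed risk — not satisfied.
(ii) no remedial action — fails.
(b) = F OR F = false.
(2) = T AND F = false.
(a) proximate cause — satisfied.
(b) not (public area) — holds.
(c) commercial use — not met.
So (3) is not satisfied (T AND T AND F).
Overall: F OR F OR F → false.
Exception (entrant a minor) — not satisfied.
Result: main false OR exception false → false.

No — not liable.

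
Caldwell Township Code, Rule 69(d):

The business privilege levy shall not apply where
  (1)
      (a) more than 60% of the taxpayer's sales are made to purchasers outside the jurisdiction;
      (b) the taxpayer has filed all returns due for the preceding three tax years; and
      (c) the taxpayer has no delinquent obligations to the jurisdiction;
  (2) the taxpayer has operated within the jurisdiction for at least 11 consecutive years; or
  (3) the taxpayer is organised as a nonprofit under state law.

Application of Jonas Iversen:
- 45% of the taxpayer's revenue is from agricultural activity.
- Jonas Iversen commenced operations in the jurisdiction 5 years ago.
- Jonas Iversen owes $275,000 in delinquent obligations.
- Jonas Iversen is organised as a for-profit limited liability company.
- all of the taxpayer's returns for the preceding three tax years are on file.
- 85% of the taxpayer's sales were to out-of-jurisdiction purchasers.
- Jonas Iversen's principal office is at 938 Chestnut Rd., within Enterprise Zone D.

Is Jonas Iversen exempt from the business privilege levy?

No — not exempt.

(a) >60% out-of-jur. sales — met.
(b) returns current — met.
(c) no delinquency — fails.
(1): T AND T AND F → false.
(2) ≥ 11 yrs in jurisdiction — not met.
(3) nonprofit — not met.
Overall = F OR F OR F = false.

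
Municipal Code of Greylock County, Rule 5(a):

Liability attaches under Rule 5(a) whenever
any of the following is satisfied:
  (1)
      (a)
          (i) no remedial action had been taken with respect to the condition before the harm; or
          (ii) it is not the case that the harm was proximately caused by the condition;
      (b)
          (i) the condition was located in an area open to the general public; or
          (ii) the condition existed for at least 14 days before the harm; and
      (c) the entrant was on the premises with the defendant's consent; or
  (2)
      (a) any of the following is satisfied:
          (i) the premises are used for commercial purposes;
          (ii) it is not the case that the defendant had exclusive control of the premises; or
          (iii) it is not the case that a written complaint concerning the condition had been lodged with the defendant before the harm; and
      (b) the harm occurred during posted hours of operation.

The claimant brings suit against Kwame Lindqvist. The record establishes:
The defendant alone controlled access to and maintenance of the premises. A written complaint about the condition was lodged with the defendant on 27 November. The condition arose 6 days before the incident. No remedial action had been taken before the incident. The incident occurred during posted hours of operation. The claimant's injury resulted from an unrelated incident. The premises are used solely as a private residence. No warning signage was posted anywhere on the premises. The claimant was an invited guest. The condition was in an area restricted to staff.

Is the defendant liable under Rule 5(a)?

No — not liable.

(i) no remedial action — satisfied.
(ii) not (proximate cause) — holds.
So (a) is satisfied (T OR T).
(i) public area — not met.
(ii) condition ≥14 days old — not satisfied.
(b) = F OR F = false.
(c) consent to enter — met.
So (1) is not satisfied (T AND F AND T).
(i) commercial use — not met.
(ii) not (exclusive control) — not met.
(iii) not (complaint lodged) — not satisfied.
(a) = F OR F OR F = false.
(b) during posted hours — holds.
So (2) is not satisfied (F AND T).
Overall: F OR F → false.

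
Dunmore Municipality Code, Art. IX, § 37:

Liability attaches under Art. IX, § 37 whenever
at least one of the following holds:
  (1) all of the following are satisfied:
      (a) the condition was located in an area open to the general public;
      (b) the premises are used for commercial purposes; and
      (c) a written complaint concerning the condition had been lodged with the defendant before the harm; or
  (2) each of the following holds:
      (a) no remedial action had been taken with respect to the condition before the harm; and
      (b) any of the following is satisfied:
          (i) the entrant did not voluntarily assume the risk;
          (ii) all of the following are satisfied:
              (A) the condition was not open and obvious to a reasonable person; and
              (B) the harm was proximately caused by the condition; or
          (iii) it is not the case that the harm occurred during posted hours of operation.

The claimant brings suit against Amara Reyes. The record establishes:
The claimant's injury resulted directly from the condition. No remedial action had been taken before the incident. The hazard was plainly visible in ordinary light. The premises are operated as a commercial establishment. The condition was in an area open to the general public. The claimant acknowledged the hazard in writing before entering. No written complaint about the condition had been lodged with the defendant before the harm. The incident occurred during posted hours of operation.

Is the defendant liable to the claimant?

No — not liable.

(a) public area — holds.
(b) commercial use — satisfied.
(c) complaint lodged — not satisfied.
(1) = T AND T AND F = false.
(a) no remedial action — met.
(i) no assumed risk — fails.
(A) not open/obvious — fails.
(B) proximate cause — holds.
(ii) = F AND T = false.
(iii) not (during posted hours) — not met.
So (b) is not satisfied (F OR F OR F).
So (2) is not satisfied (T AND F).
So Overall is not satisfied (F OR F).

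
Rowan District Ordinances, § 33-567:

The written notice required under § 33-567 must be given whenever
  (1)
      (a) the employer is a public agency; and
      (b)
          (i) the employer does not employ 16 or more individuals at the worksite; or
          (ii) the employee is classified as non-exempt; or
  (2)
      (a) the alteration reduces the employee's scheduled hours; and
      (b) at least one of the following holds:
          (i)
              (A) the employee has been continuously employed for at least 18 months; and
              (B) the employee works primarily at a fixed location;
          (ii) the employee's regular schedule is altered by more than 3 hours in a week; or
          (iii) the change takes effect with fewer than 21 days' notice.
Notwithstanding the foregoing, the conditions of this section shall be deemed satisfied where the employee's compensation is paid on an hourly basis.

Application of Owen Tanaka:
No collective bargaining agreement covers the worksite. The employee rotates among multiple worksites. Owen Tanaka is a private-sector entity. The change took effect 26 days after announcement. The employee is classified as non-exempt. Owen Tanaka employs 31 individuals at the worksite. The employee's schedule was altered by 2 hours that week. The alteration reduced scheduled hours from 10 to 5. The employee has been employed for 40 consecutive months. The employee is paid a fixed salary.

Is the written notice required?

No — not required.

(a) public agency — fails.
(i) not (≥ 16 at site) — not met.
(ii) non-exempt — satisfied.
So (b) is satisfied (F OR T).
(1) = F AND T = false.
(a) hours reduced — holds.
(A) tenure ≥ 18 mo. — holds.
(B) fixed location — not met.
So (i) is not satisfied (T AND F).
(ii) schedule shift > 3h — fails.
(iii) < 21 days' notice — fails.
(b): F OR F OR F → false.
(2) = T AND F = false.
Overall = F OR F = false.
Exception (hourly-paid) — not satisfied.
Result: main false OR exception false → false.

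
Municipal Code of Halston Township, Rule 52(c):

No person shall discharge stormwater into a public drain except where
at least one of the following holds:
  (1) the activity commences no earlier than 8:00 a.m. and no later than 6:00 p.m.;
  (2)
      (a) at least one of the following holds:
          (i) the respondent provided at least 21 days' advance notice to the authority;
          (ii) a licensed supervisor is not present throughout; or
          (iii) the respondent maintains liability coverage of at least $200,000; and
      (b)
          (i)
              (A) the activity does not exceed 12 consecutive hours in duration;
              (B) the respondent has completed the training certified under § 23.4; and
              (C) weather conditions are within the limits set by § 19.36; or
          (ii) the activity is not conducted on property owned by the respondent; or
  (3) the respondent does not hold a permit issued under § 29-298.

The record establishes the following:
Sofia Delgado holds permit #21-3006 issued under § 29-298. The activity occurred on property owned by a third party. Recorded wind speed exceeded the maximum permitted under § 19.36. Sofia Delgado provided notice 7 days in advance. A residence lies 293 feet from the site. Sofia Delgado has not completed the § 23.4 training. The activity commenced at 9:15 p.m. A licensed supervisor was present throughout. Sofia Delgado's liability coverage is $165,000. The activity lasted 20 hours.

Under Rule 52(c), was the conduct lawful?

No — unlawful.

(1) start within hours — not met.
(i) ≥21 days' notice — not satisfied.
(ii) not (supervisor present) — not met.
(iii) coverage ≥ $200,000 — not met.
(a) = F OR F OR F = false.
(A) ≤ 12 hrs duration — fails.
(B) training certified — not met.
(C) weather ok — not met.
(i): F AND F AND F → false.
(ii) not (own property) — met.
So (b) is satisfied (F OR T).
(2) = F AND T = false.
(3) not (holds permit) — fails.
So Overall is not satisfied (F OR F OR F).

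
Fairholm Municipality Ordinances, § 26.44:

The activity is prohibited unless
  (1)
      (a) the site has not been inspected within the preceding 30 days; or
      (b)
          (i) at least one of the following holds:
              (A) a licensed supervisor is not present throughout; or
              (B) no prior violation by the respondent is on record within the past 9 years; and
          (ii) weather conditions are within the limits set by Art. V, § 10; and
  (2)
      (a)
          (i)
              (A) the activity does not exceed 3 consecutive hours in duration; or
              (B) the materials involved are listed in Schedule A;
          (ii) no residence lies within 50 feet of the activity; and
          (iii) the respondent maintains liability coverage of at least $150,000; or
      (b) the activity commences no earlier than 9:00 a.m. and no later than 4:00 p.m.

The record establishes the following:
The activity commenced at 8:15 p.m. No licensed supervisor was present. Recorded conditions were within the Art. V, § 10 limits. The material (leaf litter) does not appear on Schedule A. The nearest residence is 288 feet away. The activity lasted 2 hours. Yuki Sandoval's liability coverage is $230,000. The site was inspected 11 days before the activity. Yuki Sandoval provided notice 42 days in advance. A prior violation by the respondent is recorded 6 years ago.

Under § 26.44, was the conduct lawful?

Yes — lawful.

(a) not (site inspected) — fails.
(A) not (supervisor present) — holds.
(B) no prior violation — fails.
So (i) is satisfied (T OR F).
(ii) weather ok — met.
(b) = T AND T = true.
(1) = F OR T = true.
(A) ≤ 3 hrs duration — met.
(B) Schedule A material — fails.
(i): T OR F → true.
(ii) no residence in 50 ft — satisfied.
(iii) coverage ≥ $150,000 — met.
(a): T AND T AND T → true.
(b) start within hours — not met.
So (2) is satisfied (T OR F).
Overall: T AND T → true.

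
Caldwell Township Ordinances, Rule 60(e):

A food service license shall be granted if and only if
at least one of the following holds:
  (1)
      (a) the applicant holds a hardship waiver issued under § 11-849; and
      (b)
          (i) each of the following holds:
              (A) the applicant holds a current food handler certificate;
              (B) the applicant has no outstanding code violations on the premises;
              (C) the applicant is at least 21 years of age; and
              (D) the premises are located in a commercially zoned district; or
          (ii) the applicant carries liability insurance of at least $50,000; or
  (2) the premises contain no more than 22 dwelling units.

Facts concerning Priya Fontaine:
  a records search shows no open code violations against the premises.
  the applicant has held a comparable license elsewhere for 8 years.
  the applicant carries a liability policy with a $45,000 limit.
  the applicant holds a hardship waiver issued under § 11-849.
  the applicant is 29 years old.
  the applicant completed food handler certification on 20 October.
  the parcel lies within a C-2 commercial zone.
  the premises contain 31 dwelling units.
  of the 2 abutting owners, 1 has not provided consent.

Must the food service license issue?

Yes — granted.

(a) hardship waiver — met.
(A) food handler cert. — satisfied.
(B) no code violations — satisfied.
(C) age ≥ 21 — satisfied.
(D) commercially zoned — holds.
(i): T AND T AND T AND T → true.
(ii) insurance ≥ $50,000 — not satisfied.
So (b) is satisfied (T OR F).
(1) = T AND T = true.
(2) ≤ 22 units — fails.
So Overall is satisfied (T OR F).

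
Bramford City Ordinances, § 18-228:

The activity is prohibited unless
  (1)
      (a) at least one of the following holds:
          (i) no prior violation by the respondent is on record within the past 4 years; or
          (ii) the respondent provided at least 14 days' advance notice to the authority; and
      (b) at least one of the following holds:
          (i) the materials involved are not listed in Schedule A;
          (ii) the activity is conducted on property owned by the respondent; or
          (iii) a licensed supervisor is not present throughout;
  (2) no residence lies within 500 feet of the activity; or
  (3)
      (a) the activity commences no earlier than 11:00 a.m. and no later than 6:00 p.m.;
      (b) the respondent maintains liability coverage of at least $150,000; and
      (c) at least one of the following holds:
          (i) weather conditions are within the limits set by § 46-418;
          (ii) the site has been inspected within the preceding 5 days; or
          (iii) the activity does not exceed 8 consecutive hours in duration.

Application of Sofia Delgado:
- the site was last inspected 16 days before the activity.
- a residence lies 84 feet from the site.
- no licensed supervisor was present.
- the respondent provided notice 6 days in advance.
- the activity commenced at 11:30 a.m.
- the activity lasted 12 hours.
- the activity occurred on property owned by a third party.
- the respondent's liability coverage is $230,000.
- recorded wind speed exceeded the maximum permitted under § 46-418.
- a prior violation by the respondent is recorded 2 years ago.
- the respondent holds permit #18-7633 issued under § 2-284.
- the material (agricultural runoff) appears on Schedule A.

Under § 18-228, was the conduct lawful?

(i) no prior violation — fails.
(ii) ≥14 days' notice — not satisfied.
(a): F OR F → false.
(i) not (Schedule A material) — not met.
(ii) own property — not met.
(iii) not (supervisor present) — holds.
(b) = F OR F OR T = true.
So (1) is not satisfied (F AND T).
(2) no residence in 500 ft — not met.
(a) start within hours — holds.
(b) coverage ≥ $150,000 — met.
(i) weather ok — fails.
(ii) site inspected — fails.
(iii) ≤ 8 hrs duration — fails.
(c): F OR F OR F → false.
(3): T AND T AND F → false.
So Overall is not satisfied (F OR F OR F).

No — unlawful.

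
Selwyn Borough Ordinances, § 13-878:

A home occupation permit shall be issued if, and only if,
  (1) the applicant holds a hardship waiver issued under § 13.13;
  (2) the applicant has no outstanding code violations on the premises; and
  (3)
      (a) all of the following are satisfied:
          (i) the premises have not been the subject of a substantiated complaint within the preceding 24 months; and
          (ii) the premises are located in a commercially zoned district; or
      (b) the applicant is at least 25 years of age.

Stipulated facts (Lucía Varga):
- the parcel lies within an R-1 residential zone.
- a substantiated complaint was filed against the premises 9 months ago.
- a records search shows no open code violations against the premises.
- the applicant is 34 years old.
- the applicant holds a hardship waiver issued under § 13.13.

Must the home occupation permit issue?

(1) hardship waiver — satisfied.
(2) no code violations — satisfied.
(i) no complaint in 24 mo. — fails.
(ii) commercially zoned — not satisfied.
(a): F AND F → false.
(b) age ≥ 25 — satisfied.
So (3) is satisfied (F OR T).
Overall = T AND T AND T = true.

Yes — granted.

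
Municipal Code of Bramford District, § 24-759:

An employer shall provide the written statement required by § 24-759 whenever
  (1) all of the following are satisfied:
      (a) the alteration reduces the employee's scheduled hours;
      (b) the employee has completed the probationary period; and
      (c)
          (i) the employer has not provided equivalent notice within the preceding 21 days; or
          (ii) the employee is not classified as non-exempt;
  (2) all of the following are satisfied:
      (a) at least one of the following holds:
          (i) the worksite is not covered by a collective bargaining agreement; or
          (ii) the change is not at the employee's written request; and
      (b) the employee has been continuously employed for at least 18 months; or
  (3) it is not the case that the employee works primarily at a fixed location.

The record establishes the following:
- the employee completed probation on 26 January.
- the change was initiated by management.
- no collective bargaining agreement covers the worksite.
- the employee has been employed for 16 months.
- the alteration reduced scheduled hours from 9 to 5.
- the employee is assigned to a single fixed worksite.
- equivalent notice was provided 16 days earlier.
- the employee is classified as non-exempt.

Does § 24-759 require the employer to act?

(a) hours reduced — holds.
(b) past probation — met.
(i) no recent notice — not met.
(ii) not (non-exempt) — not met.
So (c) is not satisfied (F OR F).
So (1) is not satisfied (T AND T AND F).
(i) no CBA — met.
(ii) not employee-requested — met.
(a) = T OR T = true.
(b) tenure ≥ 18 mo. — not met.
So (2) is not satisfied (T AND F).
(3) not (fixed location) — fails.
Overall = F OR F OR F = false.

No — not required.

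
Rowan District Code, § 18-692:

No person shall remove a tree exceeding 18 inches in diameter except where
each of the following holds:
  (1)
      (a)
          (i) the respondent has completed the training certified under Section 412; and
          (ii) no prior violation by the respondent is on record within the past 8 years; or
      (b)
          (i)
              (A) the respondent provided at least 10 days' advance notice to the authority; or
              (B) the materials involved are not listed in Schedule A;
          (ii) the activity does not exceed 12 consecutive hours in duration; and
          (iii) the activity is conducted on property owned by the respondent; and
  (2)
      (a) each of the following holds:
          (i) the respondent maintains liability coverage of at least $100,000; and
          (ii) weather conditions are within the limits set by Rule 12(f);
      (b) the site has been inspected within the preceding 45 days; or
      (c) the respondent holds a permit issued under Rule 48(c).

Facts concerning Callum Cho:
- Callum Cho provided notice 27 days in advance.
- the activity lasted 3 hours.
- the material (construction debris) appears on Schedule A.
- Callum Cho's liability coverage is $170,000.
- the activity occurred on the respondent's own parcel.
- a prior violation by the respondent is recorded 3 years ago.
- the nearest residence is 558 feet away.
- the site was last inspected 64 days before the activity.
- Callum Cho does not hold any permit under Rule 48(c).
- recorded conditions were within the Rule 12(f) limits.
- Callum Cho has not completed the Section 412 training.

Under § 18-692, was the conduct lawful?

Yes — lawful.

(i) training certified — fails.
(ii) no prior violation — not satisfied.
(a): F AND F → false.
(A) ≥10 days' notice — satisfied.
(B) not (Schedule A material) — not met.
So (i) is satisfied (T OR F).
(ii) ≤ 12 hrs duration — satisfied.
(iii) own property — satisfied.
(b): T AND T AND T → true.
(1): F OR T → true.
(i) coverage ≥ $100,000 — holds.
(ii) weather ok — satisfied.
(a): T AND T → true.
(b) site inspected — fails.
(c) holds permit — fails.
(2) = T OR F OR F = true.
So Overall is satisfied (T AND T).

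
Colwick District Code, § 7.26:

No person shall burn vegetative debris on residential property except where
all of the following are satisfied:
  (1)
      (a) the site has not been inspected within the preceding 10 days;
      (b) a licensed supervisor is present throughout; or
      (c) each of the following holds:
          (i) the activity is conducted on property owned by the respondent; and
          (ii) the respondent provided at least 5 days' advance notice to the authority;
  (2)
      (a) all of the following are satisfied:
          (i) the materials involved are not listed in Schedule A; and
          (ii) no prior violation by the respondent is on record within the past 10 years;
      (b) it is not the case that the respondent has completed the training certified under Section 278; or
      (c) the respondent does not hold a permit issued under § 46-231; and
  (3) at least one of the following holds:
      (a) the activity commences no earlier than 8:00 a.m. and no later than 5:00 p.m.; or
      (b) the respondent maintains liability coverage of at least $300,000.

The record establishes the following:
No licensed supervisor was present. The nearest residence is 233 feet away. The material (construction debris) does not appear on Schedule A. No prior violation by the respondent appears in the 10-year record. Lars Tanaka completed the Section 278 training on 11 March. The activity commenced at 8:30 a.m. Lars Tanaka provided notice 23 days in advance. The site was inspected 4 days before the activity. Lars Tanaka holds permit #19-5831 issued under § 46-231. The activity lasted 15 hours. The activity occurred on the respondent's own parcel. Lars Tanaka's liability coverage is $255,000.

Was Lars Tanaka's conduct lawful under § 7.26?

Yes — lawful.

(a) not (site inspected) — not met.
(b) supervisor present — not satisfied.
(i) own property — satisfied.
(ii) ≥5 days' notice — holds.
(c): T AND T → true.
(1) = F OR F OR T = true.
(i) not (Schedule A material) — met.
(ii) no prior violation — met.
(a): T AND T → true.
(b) not (training certified) — fails.
(c) not (holds permit) — not met.
(2): T OR F OR F → true.
(a) start within hours — satisfied.
(b) coverage ≥ $300,000 — not satisfied.
(3) = T OR F = true.
Overall: T AND T AND T → true.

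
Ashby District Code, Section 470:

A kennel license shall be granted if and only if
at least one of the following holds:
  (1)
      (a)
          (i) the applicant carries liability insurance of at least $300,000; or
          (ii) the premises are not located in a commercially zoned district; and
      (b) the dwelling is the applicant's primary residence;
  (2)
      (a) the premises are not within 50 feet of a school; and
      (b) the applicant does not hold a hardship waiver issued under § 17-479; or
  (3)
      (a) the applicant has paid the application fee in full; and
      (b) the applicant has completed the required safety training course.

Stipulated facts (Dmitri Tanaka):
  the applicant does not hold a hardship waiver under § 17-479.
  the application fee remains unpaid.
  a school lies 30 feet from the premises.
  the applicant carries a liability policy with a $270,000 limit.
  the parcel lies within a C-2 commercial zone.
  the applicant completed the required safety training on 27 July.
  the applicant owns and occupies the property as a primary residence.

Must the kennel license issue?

No — denied.

(i) insurance ≥ $300,000 — not met.
(ii) not (commercially zoned) — not met.
(a) = F OR F = false.
(b) primary residence — satisfied.
So (1) is not satisfied (F AND T).
(a) ≥50 ft from school — fails.
(b) not (hardship waiver) — satisfied.
(2): F AND T → false.
(a) fee paid — fails.
(b) safety training — met.
So (3) is not satisfied (F AND T).
Overall = F OR F OR F = false.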